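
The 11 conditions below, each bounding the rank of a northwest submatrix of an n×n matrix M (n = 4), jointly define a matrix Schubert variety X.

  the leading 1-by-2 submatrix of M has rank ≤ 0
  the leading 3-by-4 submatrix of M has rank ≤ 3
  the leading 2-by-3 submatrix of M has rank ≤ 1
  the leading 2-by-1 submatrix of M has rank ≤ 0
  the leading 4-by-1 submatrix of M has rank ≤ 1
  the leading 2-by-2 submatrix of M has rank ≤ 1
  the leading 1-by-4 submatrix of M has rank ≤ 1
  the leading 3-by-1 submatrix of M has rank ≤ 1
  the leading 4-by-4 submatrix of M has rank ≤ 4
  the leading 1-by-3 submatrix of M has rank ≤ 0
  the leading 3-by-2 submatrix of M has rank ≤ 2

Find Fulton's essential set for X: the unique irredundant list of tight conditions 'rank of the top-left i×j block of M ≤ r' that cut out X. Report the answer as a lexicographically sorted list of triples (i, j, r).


Reconstructing r_w from the 11 given conditions:

  i=1: 0, 0, 0, 1
  i=2: 0, 1, 1, 2
  i=3: 1, 2, 2, 3
  i=4: 1, 2, 3, 4

hence w(1..4) = (4, 2, 1, 3).

Fulton essential set (2 of the 4 Rothe cells):

[(1, 3, 0), (2, 1, 0)]


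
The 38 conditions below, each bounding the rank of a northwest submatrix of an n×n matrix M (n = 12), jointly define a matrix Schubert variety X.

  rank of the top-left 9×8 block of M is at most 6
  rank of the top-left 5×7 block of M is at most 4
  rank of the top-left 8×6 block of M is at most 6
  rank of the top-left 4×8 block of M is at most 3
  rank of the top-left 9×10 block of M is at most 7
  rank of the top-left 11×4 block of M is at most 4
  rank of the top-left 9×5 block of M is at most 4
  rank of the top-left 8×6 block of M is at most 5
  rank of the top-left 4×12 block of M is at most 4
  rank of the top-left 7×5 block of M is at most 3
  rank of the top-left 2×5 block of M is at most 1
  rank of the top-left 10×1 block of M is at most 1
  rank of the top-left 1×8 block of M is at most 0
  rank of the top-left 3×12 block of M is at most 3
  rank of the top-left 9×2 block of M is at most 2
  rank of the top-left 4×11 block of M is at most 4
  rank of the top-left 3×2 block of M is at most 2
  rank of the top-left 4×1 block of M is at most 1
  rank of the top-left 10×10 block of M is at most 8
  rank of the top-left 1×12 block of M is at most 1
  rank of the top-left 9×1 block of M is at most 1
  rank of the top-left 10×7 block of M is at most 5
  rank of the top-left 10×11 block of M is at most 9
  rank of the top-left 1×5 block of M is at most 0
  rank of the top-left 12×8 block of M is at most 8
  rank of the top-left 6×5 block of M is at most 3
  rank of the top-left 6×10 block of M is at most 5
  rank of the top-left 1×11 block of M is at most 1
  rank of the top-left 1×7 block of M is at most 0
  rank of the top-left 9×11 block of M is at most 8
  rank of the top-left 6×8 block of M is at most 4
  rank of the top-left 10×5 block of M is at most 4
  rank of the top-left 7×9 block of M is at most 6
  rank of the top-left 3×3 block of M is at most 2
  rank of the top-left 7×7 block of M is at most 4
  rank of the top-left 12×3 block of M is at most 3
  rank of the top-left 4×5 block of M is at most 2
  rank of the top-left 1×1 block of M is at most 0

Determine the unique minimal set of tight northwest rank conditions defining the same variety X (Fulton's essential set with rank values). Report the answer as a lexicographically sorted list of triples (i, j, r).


Computing R[i][j] = min implied NW-rank bound (n=12, 38 conditions):

  0 | 0 | 0 | 0 | 0 | 0 | 0 | 0 | 1 | 1 | 1 | 1
  1 | 1 | 1 | 1 | 1 | 1 | 1 | 1 | 2 | 2 | 2 | 2
  1 | 2 | 2 | 2 | 2 | 2 | 2 | 2 | 3 | 3 | 3 | 3
  1 | 2 | 2 | 2 | 2 | 3 | 3 | 3 | 4 | 4 | 4 | 4
  1 | 2 | 3 | 3 | 3 | 4 | 4 | 4 | 5 | 5 | 5 | 5
  1 | 2 | 3 | 3 | 3 | 4 | 4 | 4 | 5 | 5 | 6 | 6
  1 | 2 | 3 | 3 | 3 | 4 | 4 | 5 | 6 | 6 | 7 | 7
  1 | 2 | 3 | 4 | 4 | 5 | 5 | 6 | 7 | 7 | 8 | 8
  1 | 2 | 3 | 4 | 4 | 5 | 5 | 6 | 7 | 7 | 8 | 9
  1 | 2 | 3 | 4 | 4 | 5 | 5 | 6 | 7 | 8 | 9 | 10
  1 | 2 | 3 | 4 | 5 | 6 | 6 | 7 | 8 | 9 | 10 | 11
  1 | 2 | 3 | 4 | 5 | 6 | 7 | 8 | 9 | 10 | 11 | 12

second differences of R give the permutation w = (9, 1, 2, 6, 3, 11, 8, 4, 12, 10, 5, 7).

Fulton essential set (9 of the 24 Rothe cells):

[(1, 8, 0), (4, 5, 2), (6, 8, 4), (6, 10, 5), (7, 5, 3), (7, 7, 4), (9, 10, 7), (10, 5, 4), (10, 7, 5)]


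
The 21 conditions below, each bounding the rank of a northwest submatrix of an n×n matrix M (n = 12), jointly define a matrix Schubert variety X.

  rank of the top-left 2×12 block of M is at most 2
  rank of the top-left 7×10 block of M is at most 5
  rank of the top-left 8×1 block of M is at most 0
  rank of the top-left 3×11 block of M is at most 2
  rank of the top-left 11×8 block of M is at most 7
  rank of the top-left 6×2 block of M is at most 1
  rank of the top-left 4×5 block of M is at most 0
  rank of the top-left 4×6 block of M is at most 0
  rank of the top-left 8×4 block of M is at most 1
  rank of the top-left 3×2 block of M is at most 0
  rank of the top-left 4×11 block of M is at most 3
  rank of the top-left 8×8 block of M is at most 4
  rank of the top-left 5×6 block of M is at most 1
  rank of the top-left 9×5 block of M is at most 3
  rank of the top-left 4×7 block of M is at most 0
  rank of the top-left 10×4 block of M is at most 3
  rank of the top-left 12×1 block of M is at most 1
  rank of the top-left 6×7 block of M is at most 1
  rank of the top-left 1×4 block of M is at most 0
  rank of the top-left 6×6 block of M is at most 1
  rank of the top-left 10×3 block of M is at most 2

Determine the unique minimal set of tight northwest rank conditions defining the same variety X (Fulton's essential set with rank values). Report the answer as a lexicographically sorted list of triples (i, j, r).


Rank table r_w(12×12) implied by the 21 constraints:

  0 | 0 | 0 | 0 | 0 | 0 | 0 | 1 | 1 | 1 | 1 | 1
  0 | 0 | 0 | 0 | 0 | 0 | 0 | 1 | 2 | 2 | 2 | 2
  0 | 0 | 0 | 0 | 0 | 0 | 0 | 1 | 2 | 2 | 2 | 3
  0 | 0 | 0 | 0 | 0 | 0 | 0 | 1 | 2 | 3 | 3 | 4
  0 | 1 | 1 | 1 | 1 | 1 | 1 | 2 | 3 | 4 | 4 | 5
  0 | 1 | 1 | 1 | 1 | 1 | 1 | 2 | 3 | 4 | 5 | 6
  0 | 1 | 1 | 1 | 2 | 2 | 2 | 3 | 4 | 5 | 6 | 7
  0 | 1 | 1 | 1 | 2 | 3 | 3 | 4 | 5 | 6 | 7 | 8
  1 | 2 | 2 | 2 | 3 | 4 | 4 | 5 | 6 | 7 | 8 | 9
  1 | 2 | 2 | 3 | 4 | 5 | 5 | 6 | 7 | 8 | 9 | 10
  1 | 2 | 3 | 4 | 5 | 6 | 6 | 7 | 8 | 9 | 10 | 11
  1 | 2 | 3 | 4 | 5 | 6 | 7 | 8 | 9 | 10 | 11 | 12

giving w = (8, 9, 12, 10, 2, 11, 5, 6, 1, 4, 3, 7) via Δ²R.

Rothe diagram D(w) (44 cells), 6 SE-corners (essential conditions):

[(3, 11, 2), (4, 7, 0), (6, 7, 1), (8, 1, 0), (8, 4, 1), (10, 3, 2)]


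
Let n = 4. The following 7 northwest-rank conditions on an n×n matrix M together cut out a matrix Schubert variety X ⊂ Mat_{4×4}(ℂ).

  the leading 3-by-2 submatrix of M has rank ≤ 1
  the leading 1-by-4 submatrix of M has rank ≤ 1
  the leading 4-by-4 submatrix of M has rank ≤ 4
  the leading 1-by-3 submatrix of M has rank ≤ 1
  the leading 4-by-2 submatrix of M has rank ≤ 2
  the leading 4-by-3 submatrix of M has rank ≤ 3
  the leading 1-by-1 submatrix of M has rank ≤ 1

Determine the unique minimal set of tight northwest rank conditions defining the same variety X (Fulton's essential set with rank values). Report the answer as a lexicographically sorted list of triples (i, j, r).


Computing R[i][j] = min implied NW-rank bound (n=4, 7 conditions):

  R[1]: 1, 1, 1, 1
  R[2]: 1, 1, 2, 2
  R[3]: 1, 1, 2, 3
  R[4]: 1, 2, 3, 4

giving w = (1, 3, 4, 2) via Δ²R.

ℓ(w)=2; the 1 essential cell (i,j,r):

[(3, 2, 1)]


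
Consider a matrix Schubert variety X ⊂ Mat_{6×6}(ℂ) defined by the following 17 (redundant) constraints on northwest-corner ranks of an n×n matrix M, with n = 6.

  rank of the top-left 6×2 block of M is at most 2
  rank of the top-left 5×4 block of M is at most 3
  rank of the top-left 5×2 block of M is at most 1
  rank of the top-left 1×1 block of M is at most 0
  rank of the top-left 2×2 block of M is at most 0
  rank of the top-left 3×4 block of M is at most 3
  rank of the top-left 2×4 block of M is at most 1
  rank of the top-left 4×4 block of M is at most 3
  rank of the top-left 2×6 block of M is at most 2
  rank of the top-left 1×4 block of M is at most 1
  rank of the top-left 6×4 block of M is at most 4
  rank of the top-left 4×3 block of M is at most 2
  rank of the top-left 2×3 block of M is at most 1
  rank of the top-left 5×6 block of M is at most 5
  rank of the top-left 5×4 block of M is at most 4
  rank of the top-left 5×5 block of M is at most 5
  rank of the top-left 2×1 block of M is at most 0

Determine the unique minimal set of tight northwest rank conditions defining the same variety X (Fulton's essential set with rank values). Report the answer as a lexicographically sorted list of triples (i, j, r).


Propagating the 17 rank bounds to every northwest block:

  0 | 0 | 1 | 1 | 1 | 1
  0 | 0 | 1 | 1 | 2 | 2
  1 | 1 | 2 | 2 | 3 | 3
  1 | 1 | 2 | 3 | 4 | 4
  1 | 1 | 2 | 3 | 4 | 5
  1 | 2 | 3 | 4 | 5 | 6

so w = (3, 5, 1, 4, 6, 2).

D(w) has 7 cells with 3 SE-corners; essential set:

[(2, 2, 0), (2, 4, 1), (5, 2, 1)]


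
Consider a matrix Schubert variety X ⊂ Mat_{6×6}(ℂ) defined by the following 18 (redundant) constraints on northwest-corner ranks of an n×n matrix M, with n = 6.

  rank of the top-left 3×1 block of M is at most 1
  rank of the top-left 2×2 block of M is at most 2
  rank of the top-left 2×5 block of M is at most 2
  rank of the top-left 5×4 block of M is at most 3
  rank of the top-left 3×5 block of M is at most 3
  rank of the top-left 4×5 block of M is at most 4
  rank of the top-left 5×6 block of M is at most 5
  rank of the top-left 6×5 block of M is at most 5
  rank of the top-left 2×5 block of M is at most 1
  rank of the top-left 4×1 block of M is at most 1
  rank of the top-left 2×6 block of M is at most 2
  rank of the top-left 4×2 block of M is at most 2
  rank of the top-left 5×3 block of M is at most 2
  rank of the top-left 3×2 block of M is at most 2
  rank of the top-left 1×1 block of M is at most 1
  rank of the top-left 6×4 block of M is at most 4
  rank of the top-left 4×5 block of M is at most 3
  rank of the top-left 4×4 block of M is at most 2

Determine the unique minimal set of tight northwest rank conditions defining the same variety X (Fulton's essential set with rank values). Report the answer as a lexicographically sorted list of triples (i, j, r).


Propagating the 18 rank bounds to every northwest block:

  row 1: 1 1 1 1 1 1
  row 2: 1 1 1 1 1 2
  row 3: 1 2 2 2 2 3
  row 4: 1 2 2 2 3 4
  row 5: 1 2 2 3 4 5
  row 6: 1 2 3 4 5 6

hence w(1..6) = (1, 6, 2, 5, 4, 3).

|D(w)|=7, |Ess(w)|=3:

[(2, 5, 1), (4, 4, 2), (5, 3, 2)]


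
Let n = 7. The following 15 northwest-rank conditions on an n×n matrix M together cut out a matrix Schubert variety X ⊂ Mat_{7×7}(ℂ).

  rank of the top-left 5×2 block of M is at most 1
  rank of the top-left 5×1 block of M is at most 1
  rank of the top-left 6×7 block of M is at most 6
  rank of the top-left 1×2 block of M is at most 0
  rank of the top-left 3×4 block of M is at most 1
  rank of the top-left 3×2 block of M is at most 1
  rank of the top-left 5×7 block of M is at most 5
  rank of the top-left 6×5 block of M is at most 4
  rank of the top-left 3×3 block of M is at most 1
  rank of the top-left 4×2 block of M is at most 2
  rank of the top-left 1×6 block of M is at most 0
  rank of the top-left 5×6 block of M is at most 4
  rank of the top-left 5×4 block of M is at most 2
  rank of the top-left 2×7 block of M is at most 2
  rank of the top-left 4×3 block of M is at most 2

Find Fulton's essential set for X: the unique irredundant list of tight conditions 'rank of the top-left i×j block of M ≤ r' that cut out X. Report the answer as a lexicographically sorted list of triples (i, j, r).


Recovering R(i,j) via the rank-extension bound from the 15 conditions:

  row 1: 0  0  0  0  0  0  1
  row 2: 1  1  1  1  1  1  2
  row 3: 1  1  1  1  2  2  3
  row 4: 1  1  2  2  3  3  4
  row 5: 1  1  2  2  3  4  5
  row 6: 1  2  3  3  4  5  6
  row 7: 1  2  3  4  5  6  7

giving w = (7, 1, 5, 3, 6, 2, 4) via Δ²R.

4 SE-corners of the 12-cell Rothe diagram give Ess(w):

[(1, 6, 0), (3, 4, 1), (5, 2, 1), (5, 4, 2)]


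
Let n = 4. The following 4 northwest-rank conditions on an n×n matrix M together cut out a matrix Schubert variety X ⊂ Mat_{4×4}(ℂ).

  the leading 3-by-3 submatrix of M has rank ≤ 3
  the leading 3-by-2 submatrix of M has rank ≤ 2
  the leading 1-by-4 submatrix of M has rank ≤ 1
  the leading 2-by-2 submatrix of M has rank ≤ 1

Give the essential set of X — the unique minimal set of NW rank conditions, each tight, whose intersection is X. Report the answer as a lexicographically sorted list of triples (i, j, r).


The tightest implied rank at each (i,j), from the 4 conditions:

  R[1]: 1  1  1  1
  R[2]: 1  1  2  2
  R[3]: 1  2  3  3
  R[4]: 1  2  3  4

second differences of R give the permutation w = (1, 3, 2, 4).

ℓ(w)=1; the 1 essential cell (i,j,r):

[(2, 2, 1)]


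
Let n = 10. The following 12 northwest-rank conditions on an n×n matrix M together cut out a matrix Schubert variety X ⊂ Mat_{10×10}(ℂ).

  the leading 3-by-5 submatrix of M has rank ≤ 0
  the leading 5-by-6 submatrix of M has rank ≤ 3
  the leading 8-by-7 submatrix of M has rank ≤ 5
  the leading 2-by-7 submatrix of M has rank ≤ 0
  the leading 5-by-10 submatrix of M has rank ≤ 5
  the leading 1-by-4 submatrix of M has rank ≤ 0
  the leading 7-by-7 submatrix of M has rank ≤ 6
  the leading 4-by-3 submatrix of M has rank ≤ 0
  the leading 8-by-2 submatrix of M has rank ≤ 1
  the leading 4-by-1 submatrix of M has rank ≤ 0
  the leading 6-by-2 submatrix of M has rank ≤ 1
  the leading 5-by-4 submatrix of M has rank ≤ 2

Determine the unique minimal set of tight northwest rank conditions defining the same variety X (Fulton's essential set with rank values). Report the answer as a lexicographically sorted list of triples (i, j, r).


Computing R[i][j] = min implied NW-rank bound (n=10, 12 conditions):

  0 0 0 0 0 0 0 1 1 1
  0 0 0 0 0 0 0 1 2 2
  0 0 0 0 0 1 1 2 3 3
  0 0 0 1 1 2 2 3 4 4
  1 1 1 2 2 3 3 4 5 5
  1 1 2 3 3 4 4 5 6 6
  1 1 2 3 4 5 5 6 7 7
  1 1 2 3 4 5 5 6 7 8
  1 2 3 4 5 6 6 7 8 9
  1 2 3 4 5 6 7 8 9 10

second differences of R give the permutation w = (8, 9, 6, 4, 1, 3, 5, 10, 2, 7).

|D(w)|=26, |Ess(w)|=5:

[(2, 7, 0), (3, 5, 0), (4, 3, 0), (8, 2, 1), (8, 7, 5)]


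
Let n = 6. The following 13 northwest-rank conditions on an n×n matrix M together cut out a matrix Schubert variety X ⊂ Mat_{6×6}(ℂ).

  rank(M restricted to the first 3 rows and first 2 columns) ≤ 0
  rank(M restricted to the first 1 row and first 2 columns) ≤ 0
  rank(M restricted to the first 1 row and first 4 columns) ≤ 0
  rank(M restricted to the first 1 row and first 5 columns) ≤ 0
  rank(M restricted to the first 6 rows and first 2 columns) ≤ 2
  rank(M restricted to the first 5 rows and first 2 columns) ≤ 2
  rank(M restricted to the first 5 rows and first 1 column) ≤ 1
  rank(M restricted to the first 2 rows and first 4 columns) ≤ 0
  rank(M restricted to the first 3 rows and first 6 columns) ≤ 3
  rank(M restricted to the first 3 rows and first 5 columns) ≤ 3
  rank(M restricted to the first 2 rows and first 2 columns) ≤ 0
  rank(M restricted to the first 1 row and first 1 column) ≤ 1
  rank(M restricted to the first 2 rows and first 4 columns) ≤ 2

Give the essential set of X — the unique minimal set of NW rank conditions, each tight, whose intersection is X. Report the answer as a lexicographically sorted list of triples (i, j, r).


Rank table r_w(6×6) implied by the 13 constraints:

  i=1: 0 | 0 | 0 | 0 | 0 | 1
  i=2: 0 | 0 | 0 | 0 | 1 | 2
  i=3: 0 | 0 | 1 | 1 | 2 | 3
  i=4: 1 | 1 | 2 | 2 | 3 | 4
  i=5: 1 | 2 | 3 | 3 | 4 | 5
  i=6: 1 | 2 | 3 | 4 | 5 | 6

giving w = (6, 5, 3, 1, 2, 4) via Δ²R.

3 SE-corners of the 11-cell Rothe diagram give Ess(w):

[(1, 5, 0), (2, 4, 0), (3, 2, 0)]


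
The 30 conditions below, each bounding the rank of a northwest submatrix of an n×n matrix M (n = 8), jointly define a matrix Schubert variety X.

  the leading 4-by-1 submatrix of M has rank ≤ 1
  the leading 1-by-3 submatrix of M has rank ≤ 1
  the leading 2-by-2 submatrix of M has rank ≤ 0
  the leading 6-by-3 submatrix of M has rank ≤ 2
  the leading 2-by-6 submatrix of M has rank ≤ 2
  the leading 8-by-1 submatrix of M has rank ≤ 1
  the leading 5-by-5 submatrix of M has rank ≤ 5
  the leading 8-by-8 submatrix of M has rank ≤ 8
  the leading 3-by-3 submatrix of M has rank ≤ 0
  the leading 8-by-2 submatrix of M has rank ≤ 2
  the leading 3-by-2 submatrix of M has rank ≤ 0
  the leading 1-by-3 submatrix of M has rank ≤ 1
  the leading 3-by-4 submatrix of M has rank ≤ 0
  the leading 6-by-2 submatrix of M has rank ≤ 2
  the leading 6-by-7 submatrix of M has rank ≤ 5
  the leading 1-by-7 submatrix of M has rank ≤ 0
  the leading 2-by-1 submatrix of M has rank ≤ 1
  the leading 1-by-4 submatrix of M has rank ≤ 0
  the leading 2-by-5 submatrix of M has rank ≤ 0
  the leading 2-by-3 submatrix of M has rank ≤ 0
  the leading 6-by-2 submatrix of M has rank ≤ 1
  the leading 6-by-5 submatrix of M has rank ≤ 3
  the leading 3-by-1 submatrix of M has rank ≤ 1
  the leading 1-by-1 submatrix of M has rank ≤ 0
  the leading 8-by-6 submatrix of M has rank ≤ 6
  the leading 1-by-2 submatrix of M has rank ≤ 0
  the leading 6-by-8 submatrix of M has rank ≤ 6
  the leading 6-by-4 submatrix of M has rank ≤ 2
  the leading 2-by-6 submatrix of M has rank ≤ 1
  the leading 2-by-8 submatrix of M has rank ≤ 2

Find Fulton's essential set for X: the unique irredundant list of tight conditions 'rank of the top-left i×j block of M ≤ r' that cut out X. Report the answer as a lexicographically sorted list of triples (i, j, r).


Rank table r_w(8×8) implied by the 30 constraints:

  R[1]: 0 0 0 0 0 0 0 1
  R[2]: 0 0 0 0 0 1 1 2
  R[3]: 0 0 0 0 1 2 2 3
  R[4]: 1 1 1 1 2 3 3 4
  R[5]: 1 1 2 2 3 4 4 5
  R[6]: 1 1 2 2 3 4 5 6
  R[7]: 1 2 3 3 4 5 6 7
  R[8]: 1 2 3 4 5 6 7 8

giving w = (8, 6, 5, 1, 3, 7, 2, 4) via Δ²R.

ℓ(w)=19; the 5 essential cells (i,j,r):

[(1, 7, 0), (2, 5, 0), (3, 4, 0), (6, 2, 1), (6, 4, 2)]


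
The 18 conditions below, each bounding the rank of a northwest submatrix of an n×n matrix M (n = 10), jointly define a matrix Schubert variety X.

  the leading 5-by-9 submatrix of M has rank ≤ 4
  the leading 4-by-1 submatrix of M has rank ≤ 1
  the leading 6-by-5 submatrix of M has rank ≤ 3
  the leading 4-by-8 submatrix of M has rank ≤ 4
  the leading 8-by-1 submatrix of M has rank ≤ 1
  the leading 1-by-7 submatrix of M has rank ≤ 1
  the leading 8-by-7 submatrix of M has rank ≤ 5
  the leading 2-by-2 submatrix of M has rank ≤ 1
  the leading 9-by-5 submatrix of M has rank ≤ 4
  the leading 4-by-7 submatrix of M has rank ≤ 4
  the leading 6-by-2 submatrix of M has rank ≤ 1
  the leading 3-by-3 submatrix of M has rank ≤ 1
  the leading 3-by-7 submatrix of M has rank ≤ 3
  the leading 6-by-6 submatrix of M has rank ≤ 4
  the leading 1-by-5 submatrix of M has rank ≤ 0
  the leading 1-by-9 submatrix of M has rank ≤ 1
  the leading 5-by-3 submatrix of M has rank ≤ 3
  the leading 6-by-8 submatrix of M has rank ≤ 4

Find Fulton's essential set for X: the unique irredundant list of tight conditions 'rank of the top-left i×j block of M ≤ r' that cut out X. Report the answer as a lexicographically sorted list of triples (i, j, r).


Rank table r_w(10×10) implied by the 18 constraints:

  row 1: 0 | 0 | 0 | 0 | 0 | 1 | 1 | 1 | 1 | 1
  row 2: 1 | 1 | 1 | 1 | 1 | 2 | 2 | 2 | 2 | 2
  row 3: 1 | 1 | 1 | 2 | 2 | 3 | 3 | 3 | 3 | 3
  row 4: 1 | 1 | 2 | 3 | 3 | 4 | 4 | 4 | 4 | 4
  row 5: 1 | 1 | 2 | 3 | 3 | 4 | 4 | 4 | 4 | 5
  row 6: 1 | 1 | 2 | 3 | 3 | 4 | 4 | 4 | 5 | 6
  row 7: 1 | 2 | 3 | 4 | 4 | 5 | 5 | 5 | 6 | 7
  row 8: 1 | 2 | 3 | 4 | 4 | 5 | 5 | 6 | 7 | 8
  row 9: 1 | 2 | 3 | 4 | 4 | 5 | 6 | 7 | 8 | 9
  row 10: 1 | 2 | 3 | 4 | 5 | 6 | 7 | 8 | 9 | 10

reading off 1-entries of Δ²R: w = (6, 1, 4, 3, 10, 9, 2, 8, 7, 5).

Rothe diagram D(w) (20 cells), 8 SE-corners (essential conditions):

[(1, 5, 0), (3, 3, 1), (5, 9, 4), (6, 2, 1), (6, 5, 3), (6, 8, 4), (8, 7, 5), (9, 5, 4)]


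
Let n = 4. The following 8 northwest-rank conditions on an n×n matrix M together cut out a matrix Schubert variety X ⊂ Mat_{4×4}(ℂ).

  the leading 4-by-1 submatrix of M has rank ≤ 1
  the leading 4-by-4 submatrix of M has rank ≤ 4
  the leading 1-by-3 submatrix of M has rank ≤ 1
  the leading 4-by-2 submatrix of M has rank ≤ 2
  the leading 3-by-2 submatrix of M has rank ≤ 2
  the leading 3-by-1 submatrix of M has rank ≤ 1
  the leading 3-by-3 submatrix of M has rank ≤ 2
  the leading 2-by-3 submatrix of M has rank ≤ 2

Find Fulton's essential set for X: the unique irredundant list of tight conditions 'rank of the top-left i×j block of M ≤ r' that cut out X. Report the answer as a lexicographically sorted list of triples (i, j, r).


The tightest implied rank at each (i,j), from the 8 conditions:

  R[1]: 1  1  1  1
  R[2]: 1  2  2  2
  R[3]: 1  2  2  3
  R[4]: 1  2  3  4

the unique w with this rank table is (1, 2, 4, 3).

Fulton essential set (the sole Rothe cell):

[(3, 3, 2)]


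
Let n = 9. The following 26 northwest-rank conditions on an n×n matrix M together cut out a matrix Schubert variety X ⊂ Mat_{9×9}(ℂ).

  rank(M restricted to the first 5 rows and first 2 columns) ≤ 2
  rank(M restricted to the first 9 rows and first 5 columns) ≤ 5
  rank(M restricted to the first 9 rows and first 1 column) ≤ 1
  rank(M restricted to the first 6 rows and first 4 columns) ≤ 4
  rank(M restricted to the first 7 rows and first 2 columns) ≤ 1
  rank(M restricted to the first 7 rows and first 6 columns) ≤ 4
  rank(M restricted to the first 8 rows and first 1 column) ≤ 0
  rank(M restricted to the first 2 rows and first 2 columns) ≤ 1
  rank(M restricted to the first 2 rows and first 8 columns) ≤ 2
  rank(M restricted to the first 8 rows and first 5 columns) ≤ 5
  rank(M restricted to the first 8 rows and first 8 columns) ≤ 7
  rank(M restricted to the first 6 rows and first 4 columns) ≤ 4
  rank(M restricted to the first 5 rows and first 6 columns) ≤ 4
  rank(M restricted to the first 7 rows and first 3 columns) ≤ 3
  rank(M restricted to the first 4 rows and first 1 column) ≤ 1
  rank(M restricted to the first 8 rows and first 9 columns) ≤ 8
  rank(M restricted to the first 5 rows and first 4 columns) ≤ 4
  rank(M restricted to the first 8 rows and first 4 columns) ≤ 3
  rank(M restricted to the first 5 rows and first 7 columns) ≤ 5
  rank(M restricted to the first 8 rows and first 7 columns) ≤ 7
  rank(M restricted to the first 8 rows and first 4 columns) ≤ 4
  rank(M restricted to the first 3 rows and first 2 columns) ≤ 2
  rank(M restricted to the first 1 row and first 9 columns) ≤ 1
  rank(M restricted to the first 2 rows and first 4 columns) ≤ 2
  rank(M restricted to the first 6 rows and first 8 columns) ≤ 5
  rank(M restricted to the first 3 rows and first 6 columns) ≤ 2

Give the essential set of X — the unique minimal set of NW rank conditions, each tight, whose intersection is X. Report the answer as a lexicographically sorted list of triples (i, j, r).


Propagating the 26 rank bounds to every northwest block:

  R[1]: 0 | 1 | 1 | 1 | 1 | 1 | 1 | 1 | 1
  R[2]: 0 | 1 | 2 | 2 | 2 | 2 | 2 | 2 | 2
  R[3]: 0 | 1 | 2 | 2 | 2 | 2 | 3 | 3 | 3
  R[4]: 0 | 1 | 2 | 3 | 3 | 3 | 4 | 4 | 4
  R[5]: 0 | 1 | 2 | 3 | 4 | 4 | 5 | 5 | 5
  R[6]: 0 | 1 | 2 | 3 | 4 | 4 | 5 | 5 | 6
  R[7]: 0 | 1 | 2 | 3 | 4 | 4 | 5 | 6 | 7
  R[8]: 0 | 1 | 2 | 3 | 4 | 5 | 6 | 7 | 8
  R[9]: 1 | 2 | 3 | 4 | 5 | 6 | 7 | 8 | 9

reading off 1-entries of Δ²R: w = (2, 3, 7, 4, 5, 9, 8, 6, 1).

D(w) has 14 cells with 4 SE-corners; essential set:

[(3, 6, 2), (6, 8, 5), (7, 6, 4), (8, 1, 0)]


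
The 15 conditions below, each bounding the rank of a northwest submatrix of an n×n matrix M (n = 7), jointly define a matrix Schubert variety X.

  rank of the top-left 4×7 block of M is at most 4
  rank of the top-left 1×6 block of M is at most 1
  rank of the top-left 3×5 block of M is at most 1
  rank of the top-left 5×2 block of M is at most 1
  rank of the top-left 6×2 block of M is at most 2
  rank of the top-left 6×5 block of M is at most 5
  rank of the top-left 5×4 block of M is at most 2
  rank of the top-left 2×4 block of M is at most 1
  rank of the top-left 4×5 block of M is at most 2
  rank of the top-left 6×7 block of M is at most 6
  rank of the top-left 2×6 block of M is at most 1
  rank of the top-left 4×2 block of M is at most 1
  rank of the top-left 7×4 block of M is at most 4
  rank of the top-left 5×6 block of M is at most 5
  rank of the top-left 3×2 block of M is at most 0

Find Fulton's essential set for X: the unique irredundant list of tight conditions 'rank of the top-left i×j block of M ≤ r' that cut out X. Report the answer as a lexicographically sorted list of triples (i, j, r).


The tightest implied rank at each (i,j), from the 15 conditions:

  i=1: 0, 0, 1, 1, 1, 1, 1
  i=2: 0, 0, 1, 1, 1, 1, 2
  i=3: 0, 0, 1, 1, 1, 2, 3
  i=4: 1, 1, 2, 2, 2, 3, 4
  i=5: 1, 1, 2, 2, 3, 4, 5
  i=6: 1, 2, 3, 3, 4, 5, 6
  i=7: 1, 2, 3, 4, 5, 6, 7

second differences of R give the permutation w = (3, 7, 6, 1, 5, 2, 4).

Fulton essential set (5 of the 13 Rothe cells):

[(2, 6, 1), (3, 2, 0), (3, 5, 1), (5, 2, 1), (5, 4, 2)]


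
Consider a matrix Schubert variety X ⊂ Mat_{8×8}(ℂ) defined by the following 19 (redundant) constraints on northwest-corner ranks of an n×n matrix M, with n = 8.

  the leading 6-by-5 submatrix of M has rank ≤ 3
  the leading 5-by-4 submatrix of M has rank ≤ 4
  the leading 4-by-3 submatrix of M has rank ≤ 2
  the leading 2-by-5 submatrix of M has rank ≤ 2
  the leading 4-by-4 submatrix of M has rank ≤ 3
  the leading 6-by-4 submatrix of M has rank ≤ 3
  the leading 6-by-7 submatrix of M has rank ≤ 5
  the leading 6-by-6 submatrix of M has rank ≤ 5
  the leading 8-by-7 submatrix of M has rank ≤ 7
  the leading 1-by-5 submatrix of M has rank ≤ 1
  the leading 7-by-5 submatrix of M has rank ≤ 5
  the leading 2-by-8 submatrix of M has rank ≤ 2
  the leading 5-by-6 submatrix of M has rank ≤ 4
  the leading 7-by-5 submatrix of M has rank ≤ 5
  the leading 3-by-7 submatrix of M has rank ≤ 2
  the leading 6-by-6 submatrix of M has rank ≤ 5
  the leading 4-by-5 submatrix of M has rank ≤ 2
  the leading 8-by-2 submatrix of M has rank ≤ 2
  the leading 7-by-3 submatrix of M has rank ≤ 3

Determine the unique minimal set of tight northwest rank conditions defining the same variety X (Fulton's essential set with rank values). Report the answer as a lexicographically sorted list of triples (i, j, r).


Rank table r_w(8×8) implied by the 19 constraints:

  i=1: 1  1  1  1  1  1  1  1
  i=2: 1  2  2  2  2  2  2  2
  i=3: 1  2  2  2  2  2  2  3
  i=4: 1  2  2  2  2  3  3  4
  i=5: 1  2  3  3  3  4  4  5
  i=6: 1  2  3  3  3  4  5  6
  i=7: 1  2  3  4  4  5  6  7
  i=8: 1  2  3  4  5  6  7  8

giving w = (1, 2, 8, 6, 3, 7, 4, 5) via Δ²R.

D(w) has 10 cells with 3 SE-corners; essential set:

[(3, 7, 2), (4, 5, 2), (6, 5, 3)]


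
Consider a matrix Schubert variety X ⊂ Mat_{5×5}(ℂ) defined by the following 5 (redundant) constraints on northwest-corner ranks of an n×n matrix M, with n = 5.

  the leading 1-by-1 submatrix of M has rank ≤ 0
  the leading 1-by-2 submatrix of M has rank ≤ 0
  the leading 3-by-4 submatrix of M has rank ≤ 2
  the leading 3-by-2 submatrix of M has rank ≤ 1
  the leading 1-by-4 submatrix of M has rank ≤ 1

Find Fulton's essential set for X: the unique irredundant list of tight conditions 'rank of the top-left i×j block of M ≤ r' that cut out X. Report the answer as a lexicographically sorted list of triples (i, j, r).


Rank table r_w(5×5) implied by the 5 constraints:

  0, 0, 1, 1, 1
  1, 1, 2, 2, 2
  1, 1, 2, 2, 3
  1, 2, 3, 3, 4
  1, 2, 3, 4, 5

reading off 1-entries of Δ²R: w = (3, 1, 5, 2, 4).

D(w) has 4 cells with 3 SE-corners; essential set:

[(1, 2, 0), (3, 2, 1), (3, 4, 2)]


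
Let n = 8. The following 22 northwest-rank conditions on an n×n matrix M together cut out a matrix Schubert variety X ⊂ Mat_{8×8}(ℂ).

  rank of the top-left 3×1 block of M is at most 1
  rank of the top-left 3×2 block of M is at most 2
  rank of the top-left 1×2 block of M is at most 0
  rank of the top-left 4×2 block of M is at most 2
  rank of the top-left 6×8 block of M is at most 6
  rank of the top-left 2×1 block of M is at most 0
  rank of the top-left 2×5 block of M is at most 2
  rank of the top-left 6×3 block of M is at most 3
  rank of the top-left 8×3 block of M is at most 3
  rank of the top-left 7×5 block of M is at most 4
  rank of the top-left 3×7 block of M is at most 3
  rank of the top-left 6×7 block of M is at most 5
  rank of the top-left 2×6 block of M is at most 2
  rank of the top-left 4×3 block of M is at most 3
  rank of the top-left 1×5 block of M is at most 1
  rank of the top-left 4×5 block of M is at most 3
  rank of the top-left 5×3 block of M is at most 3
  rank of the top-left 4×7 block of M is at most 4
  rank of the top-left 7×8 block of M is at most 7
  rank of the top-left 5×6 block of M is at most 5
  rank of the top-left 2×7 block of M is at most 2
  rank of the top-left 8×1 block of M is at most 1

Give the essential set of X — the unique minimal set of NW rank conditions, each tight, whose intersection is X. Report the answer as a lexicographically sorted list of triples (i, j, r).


Recovering R(i,j) via the rank-extension bound from the 22 conditions:

  i=1: 0, 0, 1, 1, 1, 1, 1, 1
  i=2: 0, 1, 2, 2, 2, 2, 2, 2
  i=3: 1, 2, 3, 3, 3, 3, 3, 3
  i=4: 1, 2, 3, 3, 3, 4, 4, 4
  i=5: 1, 2, 3, 4, 4, 5, 5, 5
  i=6: 1, 2, 3, 4, 4, 5, 5, 6
  i=7: 1, 2, 3, 4, 4, 5, 6, 7
  i=8: 1, 2, 3, 4, 5, 6, 7, 8

giving w = (3, 2, 1, 6, 4, 8, 7, 5) via Δ²R.

ℓ(w)=8; the 5 essential cells (i,j,r):

[(1, 2, 0), (2, 1, 0), (4, 5, 3), (6, 7, 5), (7, 5, 4)]


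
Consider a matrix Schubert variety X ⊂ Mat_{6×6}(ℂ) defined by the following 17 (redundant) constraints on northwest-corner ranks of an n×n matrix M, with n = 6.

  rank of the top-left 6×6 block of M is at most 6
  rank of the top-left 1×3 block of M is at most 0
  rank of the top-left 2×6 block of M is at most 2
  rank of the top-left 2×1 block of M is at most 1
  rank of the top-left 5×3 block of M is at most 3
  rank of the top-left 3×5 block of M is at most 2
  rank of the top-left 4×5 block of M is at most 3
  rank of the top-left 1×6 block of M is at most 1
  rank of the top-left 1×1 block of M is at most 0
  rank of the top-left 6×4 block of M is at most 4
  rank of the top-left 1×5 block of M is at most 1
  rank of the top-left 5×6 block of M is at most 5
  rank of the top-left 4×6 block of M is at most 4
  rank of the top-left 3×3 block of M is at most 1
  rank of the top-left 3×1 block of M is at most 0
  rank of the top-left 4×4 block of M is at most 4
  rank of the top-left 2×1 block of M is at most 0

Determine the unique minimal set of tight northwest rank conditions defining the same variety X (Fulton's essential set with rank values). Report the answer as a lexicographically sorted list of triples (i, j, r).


The tightest implied rank at each (i,j), from the 17 conditions:

  i=1: 0 0 0 1 1 1
  i=2: 0 1 1 2 2 2
  i=3: 0 1 1 2 2 3
  i=4: 1 2 2 3 3 4
  i=5: 1 2 3 4 4 5
  i=6: 1 2 3 4 5 6

giving w = (4, 2, 6, 1, 3, 5) via Δ²R.

ℓ(w)=7; the 4 essential cells (i,j,r):

[(1, 3, 0), (3, 1, 0), (3, 3, 1), (3, 5, 2)]


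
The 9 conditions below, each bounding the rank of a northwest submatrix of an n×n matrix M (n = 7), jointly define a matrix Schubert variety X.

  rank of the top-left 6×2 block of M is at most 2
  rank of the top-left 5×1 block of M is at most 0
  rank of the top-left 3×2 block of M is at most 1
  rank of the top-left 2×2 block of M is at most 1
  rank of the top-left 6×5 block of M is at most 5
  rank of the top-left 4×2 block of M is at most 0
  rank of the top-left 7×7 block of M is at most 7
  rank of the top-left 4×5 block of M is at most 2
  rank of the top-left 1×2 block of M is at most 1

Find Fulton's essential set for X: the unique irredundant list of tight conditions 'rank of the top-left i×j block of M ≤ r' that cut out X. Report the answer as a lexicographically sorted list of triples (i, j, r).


The tightest implied rank at each (i,j), from the 9 conditions:

  row 1: 0 | 0 | 1 | 1 | 1 | 1 | 1
  row 2: 0 | 0 | 1 | 2 | 2 | 2 | 2
  row 3: 0 | 0 | 1 | 2 | 2 | 3 | 3
  row 4: 0 | 0 | 1 | 2 | 2 | 3 | 4
  row 5: 0 | 1 | 2 | 3 | 3 | 4 | 5
  row 6: 1 | 2 | 3 | 4 | 4 | 5 | 6
  row 7: 1 | 2 | 3 | 4 | 5 | 6 | 7

so w = (3, 4, 6, 7, 2, 1, 5).

3 SE-corners of the 11-cell Rothe diagram give Ess(w):

[(4, 2, 0), (4, 5, 2), (5, 1, 0)]


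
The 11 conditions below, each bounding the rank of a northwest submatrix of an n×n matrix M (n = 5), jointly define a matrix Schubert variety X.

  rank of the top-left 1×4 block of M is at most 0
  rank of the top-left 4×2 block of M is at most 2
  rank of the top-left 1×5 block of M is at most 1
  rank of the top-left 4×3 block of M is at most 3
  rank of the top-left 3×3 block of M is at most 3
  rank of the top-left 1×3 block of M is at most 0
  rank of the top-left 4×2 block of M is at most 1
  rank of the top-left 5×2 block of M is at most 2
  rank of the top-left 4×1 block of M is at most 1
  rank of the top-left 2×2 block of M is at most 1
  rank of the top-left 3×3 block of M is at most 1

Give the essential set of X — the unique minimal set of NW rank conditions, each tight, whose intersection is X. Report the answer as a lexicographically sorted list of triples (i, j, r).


Rank table r_w(5×5) implied by the 11 constraints:

  row 1: 0, 0, 0, 0, 1
  row 2: 1, 1, 1, 1, 2
  row 3: 1, 1, 1, 2, 3
  row 4: 1, 1, 2, 3, 4
  row 5: 1, 2, 3, 4, 5

reading off 1-entries of Δ²R: w = (5, 1, 4, 3, 2).

Rothe diagram D(w) (7 cells), 3 SE-corners (essential conditions):

[(1, 4, 0), (3, 3, 1), (4, 2, 1)]


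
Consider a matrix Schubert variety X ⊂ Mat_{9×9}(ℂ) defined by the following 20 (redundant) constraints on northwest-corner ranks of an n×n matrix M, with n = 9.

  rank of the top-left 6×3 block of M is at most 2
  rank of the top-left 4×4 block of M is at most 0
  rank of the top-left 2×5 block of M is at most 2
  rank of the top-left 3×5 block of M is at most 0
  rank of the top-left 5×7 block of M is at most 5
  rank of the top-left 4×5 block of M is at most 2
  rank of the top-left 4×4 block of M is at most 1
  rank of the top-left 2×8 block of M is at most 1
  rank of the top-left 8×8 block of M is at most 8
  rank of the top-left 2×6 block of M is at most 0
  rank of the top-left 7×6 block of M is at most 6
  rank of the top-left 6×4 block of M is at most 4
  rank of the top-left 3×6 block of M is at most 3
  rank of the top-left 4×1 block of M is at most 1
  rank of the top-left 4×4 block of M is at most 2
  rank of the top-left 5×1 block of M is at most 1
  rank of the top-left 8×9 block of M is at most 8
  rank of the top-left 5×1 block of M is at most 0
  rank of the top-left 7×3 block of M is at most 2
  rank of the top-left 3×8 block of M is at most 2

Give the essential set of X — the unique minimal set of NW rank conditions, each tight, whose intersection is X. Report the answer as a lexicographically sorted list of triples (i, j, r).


Propagating the 20 rank bounds to every northwest block:

  0, 0, 0, 0, 0, 0, 1, 1, 1
  0, 0, 0, 0, 0, 0, 1, 1, 2
  0, 0, 0, 0, 0, 1, 2, 2, 3
  0, 0, 0, 0, 1, 2, 3, 3, 4
  0, 1, 1, 1, 2, 3, 4, 4, 5
  1, 2, 2, 2, 3, 4, 5, 5, 6
  1, 2, 2, 3, 4, 5, 6, 6, 7
  1, 2, 3, 4, 5, 6, 7, 7, 8
  1, 2, 3, 4, 5, 6, 7, 8, 9

second differences of R give the permutation w = (7, 9, 6, 5, 2, 1, 4, 3, 8).

ℓ(w)=24; the 6 essential cells (i,j,r):

[(2, 6, 0), (2, 8, 1), (3, 5, 0), (4, 4, 0), (5, 1, 0), (7, 3, 2)]


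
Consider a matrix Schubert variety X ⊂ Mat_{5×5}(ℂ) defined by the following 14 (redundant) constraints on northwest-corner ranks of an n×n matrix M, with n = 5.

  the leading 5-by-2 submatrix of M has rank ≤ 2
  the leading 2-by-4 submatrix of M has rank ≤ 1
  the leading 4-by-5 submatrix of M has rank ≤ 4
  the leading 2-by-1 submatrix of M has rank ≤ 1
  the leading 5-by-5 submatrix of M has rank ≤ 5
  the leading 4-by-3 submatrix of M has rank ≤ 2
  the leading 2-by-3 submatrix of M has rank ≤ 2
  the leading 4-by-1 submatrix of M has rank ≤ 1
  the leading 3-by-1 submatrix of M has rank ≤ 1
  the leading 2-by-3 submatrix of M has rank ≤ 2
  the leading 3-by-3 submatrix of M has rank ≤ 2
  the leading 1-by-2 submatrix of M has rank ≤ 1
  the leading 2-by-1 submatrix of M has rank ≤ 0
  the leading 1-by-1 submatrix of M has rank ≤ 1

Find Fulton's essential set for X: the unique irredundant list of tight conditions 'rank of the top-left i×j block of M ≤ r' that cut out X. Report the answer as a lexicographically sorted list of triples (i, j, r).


Computing R[i][j] = min implied NW-rank bound (n=5, 14 conditions):

  i=1: 0, 1, 1, 1, 1
  i=2: 0, 1, 1, 1, 2
  i=3: 1, 2, 2, 2, 3
  i=4: 1, 2, 2, 3, 4
  i=5: 1, 2, 3, 4, 5

second differences of R give the permutation w = (2, 5, 1, 4, 3).

D(w) has 5 cells with 3 SE-corners; essential set:

[(2, 1, 0), (2, 4, 1), (4, 3, 2)]


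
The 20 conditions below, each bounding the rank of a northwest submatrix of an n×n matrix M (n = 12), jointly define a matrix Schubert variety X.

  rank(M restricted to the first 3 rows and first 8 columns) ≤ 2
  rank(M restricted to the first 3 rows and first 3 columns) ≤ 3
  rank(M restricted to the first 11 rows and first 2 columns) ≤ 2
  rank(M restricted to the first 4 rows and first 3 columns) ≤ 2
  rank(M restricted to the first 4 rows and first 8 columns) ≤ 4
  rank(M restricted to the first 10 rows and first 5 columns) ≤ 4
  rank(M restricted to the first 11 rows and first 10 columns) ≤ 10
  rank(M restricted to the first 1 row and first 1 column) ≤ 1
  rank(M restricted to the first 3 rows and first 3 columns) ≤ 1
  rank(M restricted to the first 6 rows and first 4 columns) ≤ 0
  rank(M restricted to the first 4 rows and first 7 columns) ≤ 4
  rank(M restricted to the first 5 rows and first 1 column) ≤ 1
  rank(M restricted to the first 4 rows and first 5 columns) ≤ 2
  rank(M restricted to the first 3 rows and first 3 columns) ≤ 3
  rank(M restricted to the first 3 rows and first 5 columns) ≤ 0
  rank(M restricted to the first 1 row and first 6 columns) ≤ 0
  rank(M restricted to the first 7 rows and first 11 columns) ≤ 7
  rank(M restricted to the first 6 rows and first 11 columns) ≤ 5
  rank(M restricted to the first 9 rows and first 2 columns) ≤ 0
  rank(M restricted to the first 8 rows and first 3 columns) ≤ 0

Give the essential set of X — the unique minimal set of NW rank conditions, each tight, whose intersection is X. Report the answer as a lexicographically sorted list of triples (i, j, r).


Rank table r_w(12×12) implied by the 20 constraints:

  row 1: 0  0  0  0  0  0  1  1  1  1  1  1
  row 2: 0  0  0  0  0  1  2  2  2  2  2  2
  row 3: 0  0  0  0  0  1  2  2  3  3  3  3
  row 4: 0  0  0  0  1  2  3  3  4  4  4  4
  row 5: 0  0  0  0  1  2  3  4  5  5  5  5
  row 6: 0  0  0  0  1  2  3  4  5  5  5  6
  row 7: 0  0  0  1  2  3  4  5  6  6  6  7
  row 8: 0  0  0  1  2  3  4  5  6  7  7  8
  row 9: 0  0  1  2  3  4  5  6  7  8  8  9
  row 10: 1  1  2  3  4  5  6  7  8  9  9  10
  row 11: 1  2  3  4  5  6  7  8  9  10  10  11
  row 12: 1  2  3  4  5  6  7  8  9  10  11  12

reading off 1-entries of Δ²R: w = (7, 6, 9, 5, 8, 12, 4, 10, 3, 1, 2, 11).

ℓ(w)=39; the 7 essential cells (i,j,r):

[(1, 6, 0), (3, 5, 0), (3, 8, 2), (6, 4, 0), (6, 11, 5), (8, 3, 0), (9, 2, 0)]


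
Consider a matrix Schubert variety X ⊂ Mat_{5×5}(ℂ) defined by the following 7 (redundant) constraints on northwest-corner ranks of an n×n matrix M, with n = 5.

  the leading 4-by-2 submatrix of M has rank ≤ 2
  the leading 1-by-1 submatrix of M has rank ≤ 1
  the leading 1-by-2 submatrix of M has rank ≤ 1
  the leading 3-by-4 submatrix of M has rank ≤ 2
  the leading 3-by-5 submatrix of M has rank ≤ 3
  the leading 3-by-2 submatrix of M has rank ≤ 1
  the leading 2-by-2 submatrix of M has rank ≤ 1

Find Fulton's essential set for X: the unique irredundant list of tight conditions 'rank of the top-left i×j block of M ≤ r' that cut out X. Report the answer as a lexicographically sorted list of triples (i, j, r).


Reconstructing r_w from the 7 given conditions:

  row 1: 1 | 1 | 1 | 1 | 1
  row 2: 1 | 1 | 2 | 2 | 2
  row 3: 1 | 1 | 2 | 2 | 3
  row 4: 1 | 2 | 3 | 3 | 4
  row 5: 1 | 2 | 3 | 4 | 5

giving w = (1, 3, 5, 2, 4) via Δ²R.

Rothe diagram D(w) (3 cells), 2 SE-corners (essential conditions):

[(3, 2, 1), (3, 4, 2)]
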